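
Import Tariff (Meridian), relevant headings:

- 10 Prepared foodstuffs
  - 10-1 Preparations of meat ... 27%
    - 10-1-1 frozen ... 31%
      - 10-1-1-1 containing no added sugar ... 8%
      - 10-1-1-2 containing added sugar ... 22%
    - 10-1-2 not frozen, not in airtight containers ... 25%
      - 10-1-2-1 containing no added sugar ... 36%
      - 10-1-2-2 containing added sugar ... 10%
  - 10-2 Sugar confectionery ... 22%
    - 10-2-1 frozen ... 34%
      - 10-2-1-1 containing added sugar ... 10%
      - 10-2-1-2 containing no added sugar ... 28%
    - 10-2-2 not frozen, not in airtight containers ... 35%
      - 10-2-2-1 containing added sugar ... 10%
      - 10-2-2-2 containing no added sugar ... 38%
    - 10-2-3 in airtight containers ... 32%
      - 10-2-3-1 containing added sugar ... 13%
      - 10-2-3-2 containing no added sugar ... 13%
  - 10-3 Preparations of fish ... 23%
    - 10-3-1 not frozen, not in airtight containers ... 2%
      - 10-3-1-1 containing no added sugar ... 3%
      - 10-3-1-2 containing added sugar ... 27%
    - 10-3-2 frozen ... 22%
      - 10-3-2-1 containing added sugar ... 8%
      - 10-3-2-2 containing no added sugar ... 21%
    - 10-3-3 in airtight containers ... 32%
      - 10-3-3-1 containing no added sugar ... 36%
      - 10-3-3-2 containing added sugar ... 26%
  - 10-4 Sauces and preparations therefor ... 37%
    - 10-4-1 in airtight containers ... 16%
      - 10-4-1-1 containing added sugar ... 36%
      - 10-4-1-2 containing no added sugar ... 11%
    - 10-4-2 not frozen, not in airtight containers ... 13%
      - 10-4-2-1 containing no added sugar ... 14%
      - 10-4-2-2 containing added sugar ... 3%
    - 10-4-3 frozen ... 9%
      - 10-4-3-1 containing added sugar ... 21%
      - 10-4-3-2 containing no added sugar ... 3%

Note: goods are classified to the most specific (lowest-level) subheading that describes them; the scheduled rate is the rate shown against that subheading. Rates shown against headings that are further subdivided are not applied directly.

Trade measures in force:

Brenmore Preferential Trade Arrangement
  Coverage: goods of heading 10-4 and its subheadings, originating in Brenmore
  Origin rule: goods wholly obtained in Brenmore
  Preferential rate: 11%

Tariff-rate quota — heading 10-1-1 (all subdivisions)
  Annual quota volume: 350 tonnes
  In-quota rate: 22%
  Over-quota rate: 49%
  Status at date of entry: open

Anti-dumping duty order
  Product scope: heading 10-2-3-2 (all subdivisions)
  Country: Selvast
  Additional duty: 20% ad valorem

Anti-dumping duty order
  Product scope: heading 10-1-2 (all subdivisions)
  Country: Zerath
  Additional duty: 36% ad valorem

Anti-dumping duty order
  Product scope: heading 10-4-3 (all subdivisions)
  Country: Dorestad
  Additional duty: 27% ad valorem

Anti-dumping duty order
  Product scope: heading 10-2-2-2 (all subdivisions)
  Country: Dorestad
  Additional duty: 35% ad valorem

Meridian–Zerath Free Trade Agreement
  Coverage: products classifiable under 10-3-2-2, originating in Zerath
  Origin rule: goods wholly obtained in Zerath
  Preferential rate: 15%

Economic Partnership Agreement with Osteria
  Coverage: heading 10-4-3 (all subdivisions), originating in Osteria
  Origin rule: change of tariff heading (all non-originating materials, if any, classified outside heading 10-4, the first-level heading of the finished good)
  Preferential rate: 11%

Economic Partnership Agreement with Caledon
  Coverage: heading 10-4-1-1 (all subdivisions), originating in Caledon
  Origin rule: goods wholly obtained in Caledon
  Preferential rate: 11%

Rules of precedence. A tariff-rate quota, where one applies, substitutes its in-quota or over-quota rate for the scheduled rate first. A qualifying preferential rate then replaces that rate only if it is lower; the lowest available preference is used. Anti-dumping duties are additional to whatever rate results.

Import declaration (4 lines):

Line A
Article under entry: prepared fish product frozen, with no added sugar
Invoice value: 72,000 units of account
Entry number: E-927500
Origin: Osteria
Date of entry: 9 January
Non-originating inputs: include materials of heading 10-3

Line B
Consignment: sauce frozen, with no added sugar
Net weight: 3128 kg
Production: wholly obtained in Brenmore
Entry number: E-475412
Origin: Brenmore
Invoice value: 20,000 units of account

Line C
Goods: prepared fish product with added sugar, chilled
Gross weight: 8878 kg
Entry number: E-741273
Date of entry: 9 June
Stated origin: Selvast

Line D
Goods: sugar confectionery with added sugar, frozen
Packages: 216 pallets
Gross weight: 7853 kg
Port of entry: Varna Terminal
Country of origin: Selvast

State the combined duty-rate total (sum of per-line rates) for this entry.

61%

Line A: prepared fish product → 10-3; frozen → 10-3-2; with no added sugar → 10-3-2-2. Scheduled 21%. Osteria agreement on 10-4-3: 10-3-2-2 not covered. → 21%.
Line B: sauce → 10-4; frozen → 10-4-3; with no added sugar → 10-4-3-2. Scheduled 3%. Brenmore agreement on 10-4: wholly obtained → 11% available; preference 11% not lower than 3% → no reduction. → 3%.
Line C: prepared fish product → 10-3; chilled → 10-3-1; with added sugar → 10-3-1-2. Scheduled 27%. No special measure applies. → 27%.
Line D: sugar confectionery → 10-2; frozen → 10-2-1; with added sugar → 10-2-1-1. Scheduled 10%. No special measure applies. → 10%.
Sum: 21% + 3% + 27% + 10% = 61%.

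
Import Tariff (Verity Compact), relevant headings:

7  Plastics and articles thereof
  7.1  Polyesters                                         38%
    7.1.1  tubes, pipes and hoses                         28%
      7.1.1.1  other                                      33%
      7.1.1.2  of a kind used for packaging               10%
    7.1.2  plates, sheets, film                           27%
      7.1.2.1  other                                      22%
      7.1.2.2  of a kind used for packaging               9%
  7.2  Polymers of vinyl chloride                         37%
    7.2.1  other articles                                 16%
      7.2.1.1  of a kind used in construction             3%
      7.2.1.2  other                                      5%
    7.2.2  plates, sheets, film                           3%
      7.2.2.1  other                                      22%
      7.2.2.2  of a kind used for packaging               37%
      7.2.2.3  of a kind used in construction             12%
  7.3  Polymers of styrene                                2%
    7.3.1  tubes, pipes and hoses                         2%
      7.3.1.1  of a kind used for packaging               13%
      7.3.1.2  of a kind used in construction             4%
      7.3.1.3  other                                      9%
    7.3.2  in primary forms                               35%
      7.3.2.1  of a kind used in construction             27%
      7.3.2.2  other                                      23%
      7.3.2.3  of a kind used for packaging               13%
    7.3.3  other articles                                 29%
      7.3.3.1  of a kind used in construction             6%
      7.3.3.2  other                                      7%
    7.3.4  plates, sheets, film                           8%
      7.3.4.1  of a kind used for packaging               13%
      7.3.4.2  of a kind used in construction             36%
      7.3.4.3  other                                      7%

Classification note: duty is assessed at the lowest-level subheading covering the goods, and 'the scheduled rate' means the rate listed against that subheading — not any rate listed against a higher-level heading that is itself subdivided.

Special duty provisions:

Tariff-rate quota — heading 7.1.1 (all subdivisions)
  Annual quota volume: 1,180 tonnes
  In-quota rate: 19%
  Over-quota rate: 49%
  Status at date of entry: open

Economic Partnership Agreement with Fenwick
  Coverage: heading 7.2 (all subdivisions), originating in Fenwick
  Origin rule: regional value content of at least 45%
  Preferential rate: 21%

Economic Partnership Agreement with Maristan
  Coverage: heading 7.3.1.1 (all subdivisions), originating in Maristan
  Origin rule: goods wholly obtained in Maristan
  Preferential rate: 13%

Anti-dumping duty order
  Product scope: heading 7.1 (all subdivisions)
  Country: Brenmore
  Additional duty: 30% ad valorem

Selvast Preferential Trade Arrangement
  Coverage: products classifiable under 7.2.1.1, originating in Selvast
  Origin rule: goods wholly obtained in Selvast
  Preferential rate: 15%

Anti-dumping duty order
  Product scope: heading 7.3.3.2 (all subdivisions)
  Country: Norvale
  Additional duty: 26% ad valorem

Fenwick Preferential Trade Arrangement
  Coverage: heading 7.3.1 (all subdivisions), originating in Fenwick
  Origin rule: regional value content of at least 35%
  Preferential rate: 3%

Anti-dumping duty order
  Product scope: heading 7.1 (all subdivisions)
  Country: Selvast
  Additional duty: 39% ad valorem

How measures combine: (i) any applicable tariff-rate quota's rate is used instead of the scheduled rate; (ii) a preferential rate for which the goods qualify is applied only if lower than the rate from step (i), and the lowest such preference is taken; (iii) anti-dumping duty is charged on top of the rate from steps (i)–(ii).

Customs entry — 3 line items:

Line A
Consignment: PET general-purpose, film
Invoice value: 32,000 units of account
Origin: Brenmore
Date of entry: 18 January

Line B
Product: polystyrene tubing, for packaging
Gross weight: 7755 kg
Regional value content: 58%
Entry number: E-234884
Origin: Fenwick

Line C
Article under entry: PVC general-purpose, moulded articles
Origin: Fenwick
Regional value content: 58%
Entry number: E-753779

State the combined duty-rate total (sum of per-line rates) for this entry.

Line A: PET → 7.1; film → 7.1.2; general-purpose → 7.1.2.1. Scheduled 22%. anti-dumping (Brenmore, 7.1): +30%; total 22% + 30% = 52%. → 52%.
Line B: polystyrene → 7.3; tubing → 7.3.1; for packaging → 7.3.1.1. Scheduled 13%. Fenwick agreement on 7.2: 7.3.1.1 not covered; Fenwick agreement on 7.3.1: RVC ≥ 35% → 3% available; preferential 3%. → 3%.
Line C: PVC → 7.2; moulded articles → 7.2.1; general-purpose → 7.2.1.2. Scheduled 5%. Fenwick agreement on 7.2: RVC ≥ 45% → 21% available; Fenwick agreement on 7.3.1: 7.2.1.2 not covered; preference 21% not lower than 5% → no reduction. → 5%.
Sum: 52% + 3% + 5% = 60%.

60%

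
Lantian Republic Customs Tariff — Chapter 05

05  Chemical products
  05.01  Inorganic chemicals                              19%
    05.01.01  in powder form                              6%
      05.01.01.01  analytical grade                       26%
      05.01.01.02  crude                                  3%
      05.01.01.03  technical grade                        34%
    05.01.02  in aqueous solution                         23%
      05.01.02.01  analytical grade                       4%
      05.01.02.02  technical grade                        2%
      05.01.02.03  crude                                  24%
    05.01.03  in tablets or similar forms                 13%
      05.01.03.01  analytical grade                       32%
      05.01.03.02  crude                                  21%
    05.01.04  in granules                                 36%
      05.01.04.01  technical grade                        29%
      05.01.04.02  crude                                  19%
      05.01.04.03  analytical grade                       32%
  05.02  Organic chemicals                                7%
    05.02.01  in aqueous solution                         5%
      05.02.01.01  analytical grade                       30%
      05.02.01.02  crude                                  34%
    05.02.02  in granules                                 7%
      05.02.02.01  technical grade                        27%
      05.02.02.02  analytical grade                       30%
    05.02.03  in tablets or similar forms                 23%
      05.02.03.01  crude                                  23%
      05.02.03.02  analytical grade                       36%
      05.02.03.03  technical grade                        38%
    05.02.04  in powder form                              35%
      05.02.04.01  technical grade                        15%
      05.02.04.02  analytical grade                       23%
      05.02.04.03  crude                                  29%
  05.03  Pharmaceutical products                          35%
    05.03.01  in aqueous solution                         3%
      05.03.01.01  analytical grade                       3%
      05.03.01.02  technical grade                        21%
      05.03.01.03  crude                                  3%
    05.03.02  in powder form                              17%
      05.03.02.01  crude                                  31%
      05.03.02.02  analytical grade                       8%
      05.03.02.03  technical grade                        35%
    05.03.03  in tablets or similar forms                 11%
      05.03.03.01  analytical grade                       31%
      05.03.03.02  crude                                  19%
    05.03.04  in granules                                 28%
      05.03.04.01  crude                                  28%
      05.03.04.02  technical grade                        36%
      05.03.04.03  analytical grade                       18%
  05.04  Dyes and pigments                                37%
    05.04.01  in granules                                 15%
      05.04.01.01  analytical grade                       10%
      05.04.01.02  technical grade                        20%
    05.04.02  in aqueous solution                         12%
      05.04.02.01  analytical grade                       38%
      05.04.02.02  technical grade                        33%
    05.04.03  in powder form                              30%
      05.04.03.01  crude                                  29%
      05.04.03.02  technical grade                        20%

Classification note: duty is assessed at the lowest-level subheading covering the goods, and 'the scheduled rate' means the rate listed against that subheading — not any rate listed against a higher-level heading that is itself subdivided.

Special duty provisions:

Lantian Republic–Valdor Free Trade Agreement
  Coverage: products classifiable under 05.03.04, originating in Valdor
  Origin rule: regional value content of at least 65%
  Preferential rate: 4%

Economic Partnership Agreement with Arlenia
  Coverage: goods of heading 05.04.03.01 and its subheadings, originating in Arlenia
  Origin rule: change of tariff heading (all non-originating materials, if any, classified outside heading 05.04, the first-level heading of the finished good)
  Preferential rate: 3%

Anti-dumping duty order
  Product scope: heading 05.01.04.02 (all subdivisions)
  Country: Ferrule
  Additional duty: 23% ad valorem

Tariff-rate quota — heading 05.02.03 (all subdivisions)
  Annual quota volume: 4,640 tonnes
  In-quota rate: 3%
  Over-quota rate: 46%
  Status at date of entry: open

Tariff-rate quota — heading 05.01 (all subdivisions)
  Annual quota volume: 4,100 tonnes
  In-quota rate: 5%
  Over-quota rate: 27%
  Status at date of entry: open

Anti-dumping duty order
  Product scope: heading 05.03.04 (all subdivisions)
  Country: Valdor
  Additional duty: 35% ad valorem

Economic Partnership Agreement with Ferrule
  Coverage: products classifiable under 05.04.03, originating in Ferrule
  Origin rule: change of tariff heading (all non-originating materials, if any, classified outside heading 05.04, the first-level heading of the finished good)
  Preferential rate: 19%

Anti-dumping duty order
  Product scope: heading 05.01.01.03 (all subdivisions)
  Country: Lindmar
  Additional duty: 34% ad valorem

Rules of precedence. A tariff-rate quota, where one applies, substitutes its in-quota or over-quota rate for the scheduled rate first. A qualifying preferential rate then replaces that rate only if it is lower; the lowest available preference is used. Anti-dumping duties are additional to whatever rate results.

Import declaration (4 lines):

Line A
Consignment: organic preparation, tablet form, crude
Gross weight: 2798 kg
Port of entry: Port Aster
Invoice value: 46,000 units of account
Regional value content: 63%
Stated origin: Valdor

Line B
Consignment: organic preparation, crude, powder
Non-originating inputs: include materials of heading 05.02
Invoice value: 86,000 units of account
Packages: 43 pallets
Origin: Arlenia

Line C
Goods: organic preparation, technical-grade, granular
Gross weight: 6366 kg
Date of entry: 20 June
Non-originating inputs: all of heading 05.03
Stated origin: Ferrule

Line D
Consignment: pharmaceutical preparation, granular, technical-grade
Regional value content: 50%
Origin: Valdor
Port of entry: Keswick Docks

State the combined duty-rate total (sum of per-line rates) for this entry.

130%

Line A: organic → 05.02; tablet form → 05.02.03; crude → 05.02.03.01. Scheduled 23%. quota on 05.02.03 open → in-quota 3%; Valdor agreement on 05.03.04: 05.02.03.01 not covered. → 3%.
Line B: organic → 05.02; powder → 05.02.04; crude → 05.02.04.03. Scheduled 29%. Arlenia agreement on 05.04.03.01: 05.02.04.03 not covered. → 29%.
Line C: organic → 05.02; granular → 05.02.02; technical-grade → 05.02.02.01. Scheduled 27%. Ferrule agreement on 05.04.03: 05.02.02.01 not covered. → 27%.
Line D: pharmaceutical → 05.03; granular → 05.03.04; technical-grade → 05.03.04.02. Scheduled 36%. Valdor agreement on 05.03.04: RVC < 65%; anti-dumping (Valdor, 05.03.04): +35%; total 36% + 35% = 71%. → 71%.
Sum: 3% + 29% + 27% + 71% = 130%.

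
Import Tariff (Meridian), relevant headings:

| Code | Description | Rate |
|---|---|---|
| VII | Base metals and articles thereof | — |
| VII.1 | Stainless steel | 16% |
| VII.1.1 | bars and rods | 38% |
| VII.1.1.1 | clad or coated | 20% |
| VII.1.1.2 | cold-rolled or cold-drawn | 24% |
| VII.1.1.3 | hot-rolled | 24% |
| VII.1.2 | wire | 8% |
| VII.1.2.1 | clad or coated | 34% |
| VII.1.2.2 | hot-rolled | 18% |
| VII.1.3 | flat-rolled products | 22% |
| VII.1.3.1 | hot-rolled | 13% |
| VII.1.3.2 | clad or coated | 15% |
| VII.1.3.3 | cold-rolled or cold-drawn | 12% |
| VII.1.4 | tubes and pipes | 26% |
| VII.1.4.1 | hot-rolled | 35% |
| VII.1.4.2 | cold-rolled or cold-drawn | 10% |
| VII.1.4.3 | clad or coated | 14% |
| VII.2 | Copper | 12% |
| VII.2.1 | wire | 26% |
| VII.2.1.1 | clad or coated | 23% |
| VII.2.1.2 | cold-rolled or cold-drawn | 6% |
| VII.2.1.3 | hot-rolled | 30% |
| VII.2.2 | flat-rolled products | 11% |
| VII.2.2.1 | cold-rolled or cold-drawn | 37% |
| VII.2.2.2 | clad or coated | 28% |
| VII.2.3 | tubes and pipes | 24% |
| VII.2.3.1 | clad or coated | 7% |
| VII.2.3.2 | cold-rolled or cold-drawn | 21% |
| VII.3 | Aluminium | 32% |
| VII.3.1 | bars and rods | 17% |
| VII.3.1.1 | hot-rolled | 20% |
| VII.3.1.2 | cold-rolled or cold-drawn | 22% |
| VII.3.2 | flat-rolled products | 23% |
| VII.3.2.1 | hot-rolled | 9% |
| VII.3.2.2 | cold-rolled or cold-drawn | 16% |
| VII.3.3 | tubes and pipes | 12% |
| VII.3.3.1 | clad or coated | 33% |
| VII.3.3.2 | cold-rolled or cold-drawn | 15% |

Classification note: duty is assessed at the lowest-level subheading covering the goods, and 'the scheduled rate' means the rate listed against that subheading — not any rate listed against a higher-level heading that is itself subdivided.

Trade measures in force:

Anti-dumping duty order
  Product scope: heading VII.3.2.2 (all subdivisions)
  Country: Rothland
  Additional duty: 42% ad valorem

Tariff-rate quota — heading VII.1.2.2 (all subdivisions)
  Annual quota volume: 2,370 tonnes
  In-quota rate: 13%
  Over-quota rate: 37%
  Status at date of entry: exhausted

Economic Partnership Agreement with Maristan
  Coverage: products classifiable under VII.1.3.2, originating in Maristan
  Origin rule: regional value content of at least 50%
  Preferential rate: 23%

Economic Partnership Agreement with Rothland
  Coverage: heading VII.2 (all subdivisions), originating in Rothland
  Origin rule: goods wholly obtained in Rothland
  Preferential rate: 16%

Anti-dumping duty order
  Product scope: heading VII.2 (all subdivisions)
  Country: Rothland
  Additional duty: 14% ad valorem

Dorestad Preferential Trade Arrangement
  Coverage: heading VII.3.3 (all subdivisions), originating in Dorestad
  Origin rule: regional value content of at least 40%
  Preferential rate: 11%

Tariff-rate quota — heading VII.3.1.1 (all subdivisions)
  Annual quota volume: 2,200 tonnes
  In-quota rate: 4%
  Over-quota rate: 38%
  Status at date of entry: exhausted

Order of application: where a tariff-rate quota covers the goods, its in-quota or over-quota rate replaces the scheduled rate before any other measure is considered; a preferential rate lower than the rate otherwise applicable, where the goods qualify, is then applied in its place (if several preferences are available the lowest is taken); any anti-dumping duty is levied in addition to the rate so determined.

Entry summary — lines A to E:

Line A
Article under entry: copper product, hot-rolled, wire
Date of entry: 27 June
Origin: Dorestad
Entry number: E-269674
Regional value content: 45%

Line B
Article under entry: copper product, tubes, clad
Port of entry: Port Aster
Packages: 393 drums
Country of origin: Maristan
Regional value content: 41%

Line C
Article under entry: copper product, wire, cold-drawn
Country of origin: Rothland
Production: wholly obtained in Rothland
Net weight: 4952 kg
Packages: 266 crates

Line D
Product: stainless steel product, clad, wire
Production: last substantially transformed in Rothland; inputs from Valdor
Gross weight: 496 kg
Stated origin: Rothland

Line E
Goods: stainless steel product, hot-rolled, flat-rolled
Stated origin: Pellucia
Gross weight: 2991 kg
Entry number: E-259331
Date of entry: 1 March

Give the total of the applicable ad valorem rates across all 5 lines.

104%

Line A: copper → VII.2; wire → VII.2.1; hot-rolled → VII.2.1.3. Scheduled 30%. Dorestad agreement on VII.3.3: VII.2.1.3 not covered. → 30%.
Line B: copper → VII.2; tubes → VII.2.3; clad → VII.2.3.1. Scheduled 7%. Maristan agreement on VII.1.3.2: VII.2.3.1 not covered. → 7%.
Line C: copper → VII.2; wire → VII.2.1; cold-drawn → VII.2.1.2. Scheduled 6%. Rothland agreement on VII.2: wholly obtained → 16% available; preference 16% not lower than 6% → no reduction; anti-dumping (Rothland, VII.2): +14%; total 6% + 14% = 20%. → 20%.
Line D: stainless steel → VII.1; wire → VII.1.2; clad → VII.1.2.1. Scheduled 34%. Rothland agreement on VII.2: VII.1.2.1 not covered. → 34%.
Line E: stainless steel → VII.1; flat-rolled → VII.1.3; hot-rolled → VII.1.3.1. Scheduled 13%. No special measure applies. → 13%.
Sum: 30% + 7% + 20% + 34% + 13% = 104%.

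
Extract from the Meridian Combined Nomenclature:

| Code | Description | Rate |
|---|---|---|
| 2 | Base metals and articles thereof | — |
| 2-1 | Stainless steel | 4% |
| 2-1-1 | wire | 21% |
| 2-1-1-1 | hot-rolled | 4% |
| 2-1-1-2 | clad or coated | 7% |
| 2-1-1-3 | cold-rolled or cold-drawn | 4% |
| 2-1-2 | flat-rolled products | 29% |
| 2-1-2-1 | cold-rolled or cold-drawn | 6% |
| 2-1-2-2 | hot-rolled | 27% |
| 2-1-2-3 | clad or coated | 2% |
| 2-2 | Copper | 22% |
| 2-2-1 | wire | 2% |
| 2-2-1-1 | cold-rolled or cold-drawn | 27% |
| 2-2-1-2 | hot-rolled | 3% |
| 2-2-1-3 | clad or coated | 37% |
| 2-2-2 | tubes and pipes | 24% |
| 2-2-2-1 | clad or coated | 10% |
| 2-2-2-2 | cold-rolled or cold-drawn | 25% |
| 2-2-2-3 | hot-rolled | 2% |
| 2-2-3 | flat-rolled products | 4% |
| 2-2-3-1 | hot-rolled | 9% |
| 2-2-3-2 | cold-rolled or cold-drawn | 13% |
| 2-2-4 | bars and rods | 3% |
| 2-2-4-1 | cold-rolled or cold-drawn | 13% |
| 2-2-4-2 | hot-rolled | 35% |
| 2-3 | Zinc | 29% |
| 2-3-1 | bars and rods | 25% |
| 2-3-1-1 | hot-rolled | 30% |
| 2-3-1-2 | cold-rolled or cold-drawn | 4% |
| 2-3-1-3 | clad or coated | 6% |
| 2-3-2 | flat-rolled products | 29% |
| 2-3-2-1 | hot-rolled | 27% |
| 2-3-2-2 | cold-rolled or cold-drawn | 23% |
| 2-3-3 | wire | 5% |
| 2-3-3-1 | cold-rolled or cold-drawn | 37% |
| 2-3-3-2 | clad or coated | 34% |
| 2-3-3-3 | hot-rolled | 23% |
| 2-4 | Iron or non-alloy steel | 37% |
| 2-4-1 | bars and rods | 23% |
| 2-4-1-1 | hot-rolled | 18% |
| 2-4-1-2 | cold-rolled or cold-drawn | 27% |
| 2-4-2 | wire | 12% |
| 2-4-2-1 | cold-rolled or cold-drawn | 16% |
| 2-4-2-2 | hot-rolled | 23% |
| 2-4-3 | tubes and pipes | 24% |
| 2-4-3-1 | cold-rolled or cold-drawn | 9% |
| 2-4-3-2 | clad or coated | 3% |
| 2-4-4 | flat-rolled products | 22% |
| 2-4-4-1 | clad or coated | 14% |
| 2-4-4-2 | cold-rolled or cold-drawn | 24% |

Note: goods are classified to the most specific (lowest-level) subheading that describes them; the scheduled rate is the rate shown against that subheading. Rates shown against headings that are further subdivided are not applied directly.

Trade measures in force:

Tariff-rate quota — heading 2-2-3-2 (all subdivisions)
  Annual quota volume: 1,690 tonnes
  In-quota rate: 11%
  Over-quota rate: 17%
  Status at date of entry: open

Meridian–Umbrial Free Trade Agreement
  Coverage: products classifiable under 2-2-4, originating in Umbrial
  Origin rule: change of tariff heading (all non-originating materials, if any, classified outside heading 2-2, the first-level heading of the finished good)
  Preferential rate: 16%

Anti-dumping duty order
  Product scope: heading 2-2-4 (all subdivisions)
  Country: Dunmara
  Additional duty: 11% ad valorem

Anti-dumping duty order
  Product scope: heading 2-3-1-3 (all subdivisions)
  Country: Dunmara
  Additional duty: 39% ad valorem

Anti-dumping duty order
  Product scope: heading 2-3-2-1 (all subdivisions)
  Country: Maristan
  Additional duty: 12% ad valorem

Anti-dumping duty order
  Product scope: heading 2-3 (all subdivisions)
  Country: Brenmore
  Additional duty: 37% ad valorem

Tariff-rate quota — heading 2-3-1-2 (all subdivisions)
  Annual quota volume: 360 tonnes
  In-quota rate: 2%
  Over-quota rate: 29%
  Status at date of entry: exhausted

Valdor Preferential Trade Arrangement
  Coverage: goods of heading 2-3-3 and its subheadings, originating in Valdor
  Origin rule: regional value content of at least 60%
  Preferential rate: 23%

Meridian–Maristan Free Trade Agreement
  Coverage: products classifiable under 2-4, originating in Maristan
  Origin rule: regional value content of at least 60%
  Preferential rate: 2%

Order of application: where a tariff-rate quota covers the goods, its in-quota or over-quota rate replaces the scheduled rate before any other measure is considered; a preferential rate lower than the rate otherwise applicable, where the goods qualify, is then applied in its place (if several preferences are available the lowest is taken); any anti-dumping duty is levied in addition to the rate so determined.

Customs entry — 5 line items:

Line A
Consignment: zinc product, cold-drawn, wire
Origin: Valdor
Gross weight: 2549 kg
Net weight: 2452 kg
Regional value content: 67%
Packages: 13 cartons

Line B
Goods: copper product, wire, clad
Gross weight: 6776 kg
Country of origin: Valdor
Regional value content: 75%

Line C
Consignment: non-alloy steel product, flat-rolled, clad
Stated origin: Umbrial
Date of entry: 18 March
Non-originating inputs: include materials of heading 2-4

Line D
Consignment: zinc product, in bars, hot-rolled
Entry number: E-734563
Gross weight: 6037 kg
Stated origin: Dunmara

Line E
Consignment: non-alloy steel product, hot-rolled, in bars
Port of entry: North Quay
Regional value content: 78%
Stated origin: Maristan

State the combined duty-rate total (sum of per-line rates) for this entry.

Line A: zinc → 2-3; wire → 2-3-3; cold-drawn → 2-3-3-1. Scheduled 37%. Valdor agreement on 2-3-3: RVC ≥ 60% → 23% available; preferential 23%. → 23%.
Line B: copper → 2-2; wire → 2-2-1; clad → 2-2-1-3. Scheduled 37%. Valdor agreement on 2-3-3: 2-2-1-3 not covered. → 37%.
Line C: non-alloy steel → 2-4; flat-rolled → 2-4-4; clad → 2-4-4-1. Scheduled 14%. Umbrial agreement on 2-2-4: 2-4-4-1 not covered. → 14%.
Line D: zinc → 2-3; in bars → 2-3-1; hot-rolled → 2-3-1-1. Scheduled 30%. No special measure applies. → 30%.
Line E: non-alloy steel → 2-4; in bars → 2-4-1; hot-rolled → 2-4-1-1. Scheduled 18%. Maristan agreement on 2-4: RVC ≥ 60% → 2% available; preferential 2%. → 2%.
Sum: 23% + 37% + 14% + 30% + 2% = 106%.

106%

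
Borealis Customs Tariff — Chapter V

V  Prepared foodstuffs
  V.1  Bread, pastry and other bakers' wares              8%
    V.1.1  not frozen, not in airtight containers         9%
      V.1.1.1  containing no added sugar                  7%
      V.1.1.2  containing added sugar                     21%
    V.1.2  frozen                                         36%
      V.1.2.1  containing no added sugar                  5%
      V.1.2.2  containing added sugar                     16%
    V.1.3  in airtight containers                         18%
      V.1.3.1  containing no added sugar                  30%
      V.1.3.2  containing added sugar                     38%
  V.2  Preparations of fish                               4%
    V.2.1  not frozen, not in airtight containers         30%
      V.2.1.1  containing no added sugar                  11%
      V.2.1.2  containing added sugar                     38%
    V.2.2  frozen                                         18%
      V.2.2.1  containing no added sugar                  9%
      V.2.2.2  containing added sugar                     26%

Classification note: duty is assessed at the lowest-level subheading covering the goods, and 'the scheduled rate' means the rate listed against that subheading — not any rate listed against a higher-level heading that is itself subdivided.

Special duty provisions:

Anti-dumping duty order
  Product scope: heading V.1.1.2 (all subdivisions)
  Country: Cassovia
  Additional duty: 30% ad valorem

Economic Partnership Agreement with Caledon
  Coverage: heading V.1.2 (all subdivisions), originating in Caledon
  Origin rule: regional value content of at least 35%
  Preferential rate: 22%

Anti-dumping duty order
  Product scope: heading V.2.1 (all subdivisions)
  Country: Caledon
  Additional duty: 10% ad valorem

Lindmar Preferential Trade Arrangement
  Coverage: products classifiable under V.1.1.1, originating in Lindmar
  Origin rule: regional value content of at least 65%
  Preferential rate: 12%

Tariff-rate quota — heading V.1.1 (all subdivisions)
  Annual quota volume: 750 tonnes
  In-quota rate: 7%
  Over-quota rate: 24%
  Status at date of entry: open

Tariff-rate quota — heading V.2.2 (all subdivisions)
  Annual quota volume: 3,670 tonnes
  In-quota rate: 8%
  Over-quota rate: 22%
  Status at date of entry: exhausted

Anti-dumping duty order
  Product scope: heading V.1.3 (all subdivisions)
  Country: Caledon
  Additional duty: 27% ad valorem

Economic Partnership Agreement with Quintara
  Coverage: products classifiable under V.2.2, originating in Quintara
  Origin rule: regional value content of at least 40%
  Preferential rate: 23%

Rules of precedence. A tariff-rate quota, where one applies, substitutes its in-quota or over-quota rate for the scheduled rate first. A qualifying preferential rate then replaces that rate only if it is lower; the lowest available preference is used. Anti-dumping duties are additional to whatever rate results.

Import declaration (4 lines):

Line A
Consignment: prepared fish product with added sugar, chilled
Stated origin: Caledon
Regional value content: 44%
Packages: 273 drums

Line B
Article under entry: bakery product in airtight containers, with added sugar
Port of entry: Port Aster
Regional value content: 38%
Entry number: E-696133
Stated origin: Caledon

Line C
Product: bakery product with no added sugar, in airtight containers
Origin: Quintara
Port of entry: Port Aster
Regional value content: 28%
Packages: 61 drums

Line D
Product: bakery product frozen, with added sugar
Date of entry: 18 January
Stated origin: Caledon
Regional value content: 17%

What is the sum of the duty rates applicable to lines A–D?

159%

Line A: prepared fish product → V.2; chilled → V.2.1; with added sugar → V.2.1.2. Scheduled 38%. Caledon agreement on V.1.2: V.2.1.2 not covered; anti-dumping (Caledon, V.2.1): +10%; total 38% + 10% = 48%. → 48%.
Line B: bakery product → V.1; in airtight containers → V.1.3; with added sugar → V.1.3.2. Scheduled 38%. Caledon agreement on V.1.2: V.1.3.2 not covered; anti-dumping (Caledon, V.1.3): +27%; total 38% + 27% = 65%. → 65%.
Line C: bakery product → V.1; in airtight containers → V.1.3; with no added sugar → V.1.3.1. Scheduled 30%. Quintara agreement on V.2.2: V.1.3.1 not covered. → 30%.
Line D: bakery product → V.1; frozen → V.1.2; with added sugar → V.1.2.2. Scheduled 16%. Caledon agreement on V.1.2: RVC < 35%. → 16%.
Sum: 48% + 65% + 30% + 16% = 159%.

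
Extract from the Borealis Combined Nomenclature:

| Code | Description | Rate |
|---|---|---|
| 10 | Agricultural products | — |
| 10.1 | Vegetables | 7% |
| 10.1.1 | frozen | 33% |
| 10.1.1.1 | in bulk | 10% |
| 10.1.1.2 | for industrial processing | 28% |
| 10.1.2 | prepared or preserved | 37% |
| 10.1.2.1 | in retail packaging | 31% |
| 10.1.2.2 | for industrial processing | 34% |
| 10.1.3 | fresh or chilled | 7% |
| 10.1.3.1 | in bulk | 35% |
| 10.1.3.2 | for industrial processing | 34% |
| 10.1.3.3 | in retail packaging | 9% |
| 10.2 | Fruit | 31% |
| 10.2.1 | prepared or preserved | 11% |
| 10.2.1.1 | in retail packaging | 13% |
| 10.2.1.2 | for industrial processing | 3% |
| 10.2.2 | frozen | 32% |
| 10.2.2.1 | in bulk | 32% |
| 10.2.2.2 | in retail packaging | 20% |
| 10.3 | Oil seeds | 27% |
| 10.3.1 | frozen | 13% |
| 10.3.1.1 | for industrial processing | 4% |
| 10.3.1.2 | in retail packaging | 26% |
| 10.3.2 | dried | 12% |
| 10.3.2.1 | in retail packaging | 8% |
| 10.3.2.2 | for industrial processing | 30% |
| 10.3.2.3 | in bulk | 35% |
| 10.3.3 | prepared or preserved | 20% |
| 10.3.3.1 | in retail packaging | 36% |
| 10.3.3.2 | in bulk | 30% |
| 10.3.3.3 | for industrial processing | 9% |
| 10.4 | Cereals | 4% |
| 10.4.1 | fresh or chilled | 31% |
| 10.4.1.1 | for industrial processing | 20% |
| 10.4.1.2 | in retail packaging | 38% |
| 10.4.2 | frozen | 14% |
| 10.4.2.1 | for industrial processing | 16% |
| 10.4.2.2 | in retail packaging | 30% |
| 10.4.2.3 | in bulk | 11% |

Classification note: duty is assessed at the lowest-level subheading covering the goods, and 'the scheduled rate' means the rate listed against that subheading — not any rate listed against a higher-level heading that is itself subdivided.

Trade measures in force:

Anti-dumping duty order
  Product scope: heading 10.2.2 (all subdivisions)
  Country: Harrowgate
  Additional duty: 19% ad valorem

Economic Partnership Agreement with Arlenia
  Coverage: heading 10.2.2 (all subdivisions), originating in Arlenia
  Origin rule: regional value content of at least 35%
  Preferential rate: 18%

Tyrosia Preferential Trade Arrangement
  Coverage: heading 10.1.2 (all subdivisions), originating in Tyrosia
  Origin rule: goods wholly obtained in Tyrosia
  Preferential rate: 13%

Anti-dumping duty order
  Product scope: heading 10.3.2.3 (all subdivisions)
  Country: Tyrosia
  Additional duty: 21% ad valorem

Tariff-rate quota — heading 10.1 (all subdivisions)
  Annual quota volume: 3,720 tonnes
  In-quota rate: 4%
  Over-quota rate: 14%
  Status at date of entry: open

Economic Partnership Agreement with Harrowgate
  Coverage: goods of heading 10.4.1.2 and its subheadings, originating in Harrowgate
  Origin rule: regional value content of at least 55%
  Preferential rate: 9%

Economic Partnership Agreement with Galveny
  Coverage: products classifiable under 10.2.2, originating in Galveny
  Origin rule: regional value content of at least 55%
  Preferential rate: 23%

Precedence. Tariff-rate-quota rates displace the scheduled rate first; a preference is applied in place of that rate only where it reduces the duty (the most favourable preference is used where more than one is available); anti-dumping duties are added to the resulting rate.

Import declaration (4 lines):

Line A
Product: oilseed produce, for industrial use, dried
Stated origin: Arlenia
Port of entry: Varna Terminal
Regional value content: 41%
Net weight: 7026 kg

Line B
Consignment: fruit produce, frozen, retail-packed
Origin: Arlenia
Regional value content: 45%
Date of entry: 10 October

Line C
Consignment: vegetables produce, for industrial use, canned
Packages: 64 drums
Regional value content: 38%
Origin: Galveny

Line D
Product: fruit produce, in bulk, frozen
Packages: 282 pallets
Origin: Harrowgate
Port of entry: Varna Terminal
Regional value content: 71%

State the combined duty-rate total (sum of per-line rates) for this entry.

103%

Line A: oilseed → 10.3; dried → 10.3.2; for industrial use → 10.3.2.2. Scheduled 30%. Arlenia agreement on 10.2.2: 10.3.2.2 not covered. → 30%.
Line B: fruit → 10.2; frozen → 10.2.2; retail-packed → 10.2.2.2. Scheduled 20%. Arlenia agreement on 10.2.2: RVC ≥ 35% → 18% available; preferential 18%. → 18%.
Line C: vegetables → 10.1; canned → 10.1.2; for industrial use → 10.1.2.2. Scheduled 34%. quota on 10.1 open → in-quota 4%; Galveny agreement on 10.2.2: 10.1.2.2 not covered. → 4%.
Line D: fruit → 10.2; frozen → 10.2.2; in bulk → 10.2.2.1. Scheduled 32%. Harrowgate agreement on 10.4.1.2: 10.2.2.1 not covered; anti-dumping (Harrowgate, 10.2.2): +19%; total 32% + 19% = 51%. → 51%.
Sum: 30% + 18% + 4% + 51% = 103%.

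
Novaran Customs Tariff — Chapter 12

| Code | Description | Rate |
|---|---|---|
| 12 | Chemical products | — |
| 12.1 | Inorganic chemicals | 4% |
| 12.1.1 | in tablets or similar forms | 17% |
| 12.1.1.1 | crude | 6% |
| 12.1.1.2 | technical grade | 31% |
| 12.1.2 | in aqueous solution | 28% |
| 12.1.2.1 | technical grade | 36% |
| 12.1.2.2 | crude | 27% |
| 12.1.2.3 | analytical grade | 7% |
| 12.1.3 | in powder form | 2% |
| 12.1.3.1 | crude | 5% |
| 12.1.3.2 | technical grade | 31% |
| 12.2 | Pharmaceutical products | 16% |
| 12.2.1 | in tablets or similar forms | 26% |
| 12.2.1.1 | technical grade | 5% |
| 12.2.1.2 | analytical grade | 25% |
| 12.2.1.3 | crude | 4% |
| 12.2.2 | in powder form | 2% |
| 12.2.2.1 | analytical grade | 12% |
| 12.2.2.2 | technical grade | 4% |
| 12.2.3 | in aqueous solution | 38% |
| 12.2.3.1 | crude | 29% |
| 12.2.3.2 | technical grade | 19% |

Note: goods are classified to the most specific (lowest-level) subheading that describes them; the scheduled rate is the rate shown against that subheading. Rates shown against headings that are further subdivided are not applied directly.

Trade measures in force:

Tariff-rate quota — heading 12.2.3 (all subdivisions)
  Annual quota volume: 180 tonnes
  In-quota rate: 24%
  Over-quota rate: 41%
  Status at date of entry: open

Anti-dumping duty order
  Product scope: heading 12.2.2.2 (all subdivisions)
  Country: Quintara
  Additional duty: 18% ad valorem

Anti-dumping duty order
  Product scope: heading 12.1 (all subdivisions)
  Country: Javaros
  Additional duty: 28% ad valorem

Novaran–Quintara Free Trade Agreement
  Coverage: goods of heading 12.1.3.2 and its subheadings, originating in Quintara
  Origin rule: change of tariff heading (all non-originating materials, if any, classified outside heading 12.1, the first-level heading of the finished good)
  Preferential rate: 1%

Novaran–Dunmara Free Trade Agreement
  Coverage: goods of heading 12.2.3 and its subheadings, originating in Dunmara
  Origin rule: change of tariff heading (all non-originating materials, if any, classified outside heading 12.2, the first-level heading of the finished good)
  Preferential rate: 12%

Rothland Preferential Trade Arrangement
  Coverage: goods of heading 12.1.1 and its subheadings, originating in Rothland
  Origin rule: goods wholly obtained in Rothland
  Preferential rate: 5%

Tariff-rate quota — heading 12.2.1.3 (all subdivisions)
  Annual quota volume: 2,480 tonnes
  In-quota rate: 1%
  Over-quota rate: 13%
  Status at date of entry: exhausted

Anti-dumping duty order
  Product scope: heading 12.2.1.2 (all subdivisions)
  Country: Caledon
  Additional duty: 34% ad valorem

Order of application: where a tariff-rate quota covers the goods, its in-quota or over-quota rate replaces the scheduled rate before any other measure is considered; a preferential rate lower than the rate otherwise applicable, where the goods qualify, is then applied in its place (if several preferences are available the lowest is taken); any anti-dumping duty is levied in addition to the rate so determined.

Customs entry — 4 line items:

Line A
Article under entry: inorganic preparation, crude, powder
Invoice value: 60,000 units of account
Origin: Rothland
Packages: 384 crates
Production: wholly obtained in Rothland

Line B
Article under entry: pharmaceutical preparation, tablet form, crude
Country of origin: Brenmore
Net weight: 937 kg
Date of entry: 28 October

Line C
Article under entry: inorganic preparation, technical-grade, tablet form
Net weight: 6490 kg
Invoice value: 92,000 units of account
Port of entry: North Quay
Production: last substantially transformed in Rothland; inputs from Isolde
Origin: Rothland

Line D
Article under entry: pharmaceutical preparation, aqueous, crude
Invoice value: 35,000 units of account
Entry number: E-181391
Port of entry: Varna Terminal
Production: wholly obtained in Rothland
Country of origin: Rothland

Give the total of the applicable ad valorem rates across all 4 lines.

73%

Line A: inorganic → 12.1; powder → 12.1.3; crude → 12.1.3.1. Scheduled 5%. Rothland agreement on 12.1.1: 12.1.3.1 not covered. → 5%.
Line B: pharmaceutical → 12.2; tablet form → 12.2.1; crude → 12.2.1.3. Scheduled 4%. quota on 12.2.1.3 exhausted → over-quota 13%. → 13%.
Line C: inorganic → 12.1; tablet form → 12.1.1; technical-grade → 12.1.1.2. Scheduled 31%. Rothland agreement on 12.1.1: not wholly obtained. → 31%.
Line D: pharmaceutical → 12.2; aqueous → 12.2.3; crude → 12.2.3.1. Scheduled 29%. quota on 12.2.3 open → in-quota 24%; Rothland agreement on 12.1.1: 12.2.3.1 not covered. → 24%.
Sum: 5% + 13% + 31% + 24% = 73%.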